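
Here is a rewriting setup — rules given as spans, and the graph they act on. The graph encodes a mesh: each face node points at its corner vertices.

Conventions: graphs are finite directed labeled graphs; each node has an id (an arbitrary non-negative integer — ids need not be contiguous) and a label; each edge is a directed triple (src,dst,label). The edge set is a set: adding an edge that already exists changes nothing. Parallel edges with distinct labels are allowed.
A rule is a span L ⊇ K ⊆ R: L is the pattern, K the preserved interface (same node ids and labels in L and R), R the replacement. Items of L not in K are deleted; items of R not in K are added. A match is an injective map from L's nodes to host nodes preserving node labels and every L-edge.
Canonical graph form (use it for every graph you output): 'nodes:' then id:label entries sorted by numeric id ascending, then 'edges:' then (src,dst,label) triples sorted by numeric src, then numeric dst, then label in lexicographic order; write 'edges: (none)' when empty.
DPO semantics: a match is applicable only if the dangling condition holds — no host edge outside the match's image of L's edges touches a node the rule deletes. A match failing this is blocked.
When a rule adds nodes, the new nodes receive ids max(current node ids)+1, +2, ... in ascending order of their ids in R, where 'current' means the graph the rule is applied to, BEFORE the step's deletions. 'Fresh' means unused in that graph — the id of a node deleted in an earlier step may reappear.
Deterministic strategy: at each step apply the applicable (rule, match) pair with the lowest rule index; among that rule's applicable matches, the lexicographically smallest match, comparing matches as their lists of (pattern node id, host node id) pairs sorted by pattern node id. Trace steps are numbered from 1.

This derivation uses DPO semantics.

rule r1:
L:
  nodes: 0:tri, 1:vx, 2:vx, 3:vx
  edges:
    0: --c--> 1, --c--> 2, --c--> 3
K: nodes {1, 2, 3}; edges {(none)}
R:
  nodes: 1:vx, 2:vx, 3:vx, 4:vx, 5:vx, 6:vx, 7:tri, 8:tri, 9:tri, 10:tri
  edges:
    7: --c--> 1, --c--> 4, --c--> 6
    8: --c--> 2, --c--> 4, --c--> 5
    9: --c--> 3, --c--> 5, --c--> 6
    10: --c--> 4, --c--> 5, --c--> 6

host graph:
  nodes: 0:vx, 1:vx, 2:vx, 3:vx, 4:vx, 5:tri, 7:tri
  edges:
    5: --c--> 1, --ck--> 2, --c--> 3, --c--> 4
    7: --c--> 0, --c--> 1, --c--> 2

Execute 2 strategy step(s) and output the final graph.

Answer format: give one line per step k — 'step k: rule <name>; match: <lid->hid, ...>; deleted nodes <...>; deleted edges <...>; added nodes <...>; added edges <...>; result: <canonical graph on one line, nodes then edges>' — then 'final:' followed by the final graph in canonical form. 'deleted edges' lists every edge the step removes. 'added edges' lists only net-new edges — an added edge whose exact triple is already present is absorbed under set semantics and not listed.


step 1: rule r1; match: 0->7, 1->0, 2->1, 3->2; deleted nodes 7; deleted edges (7,0,c); (7,1,c); (7,2,c); added nodes 8, 9, 10, 11, 12, 13, 14; added edges (11,0,c); (11,8,c); (11,10,c); (12,1,c); (12,8,c); (12,9,c); (13,2,c); (13,9,c); (13,10,c); (14,8,c); (14,9,c); (14,10,c); result: nodes: 0:vx, 1:vx, 2:vx, 3:vx, 4:vx, 5:tri, 8:vx, 9:vx, 10:vx, 11:tri, 12:tri, 13:tri, 14:tri edges: (5,1,c); (5,2,ck); (5,3,c); (5,4,c); (11,0,c); (11,8,c); (11,10,c); (12,1,c); (12,8,c); (12,9,c); (13,2,c); (13,9,c); (13,10,c); (14,8,c); (14,9,c); (14,10,c)
step 2: rule r1; match: 0->11, 1->0, 2->8, 3->10; deleted nodes 11; deleted edges (11,0,c); (11,8,c); (11,10,c); added nodes 15, 16, 17, 18, 19, 20, 21; added edges (18,0,c); (18,15,c); (18,17,c); (19,8,c); (19,15,c); (19,16,c); (20,10,c); (20,16,c); (20,17,c); (21,15,c); (21,16,c); (21,17,c); result: nodes: 0:vx, 1:vx, 2:vx, 3:vx, 4:vx, 5:tri, 8:vx, 9:vx, 10:vx, 12:tri, 13:tri, 14:tri, 15:vx, 16:vx, 17:vx, 18:tri, 19:tri, 20:tri, 21:tri edges: (5,1,c); (5,2,ck); (5,3,c); (5,4,c); (12,1,c); (12,8,c); (12,9,c); (13,2,c); (13,9,c); (13,10,c); (14,8,c); (14,9,c); (14,10,c); (18,0,c); (18,15,c); (18,17,c); (19,8,c); (19,15,c); (19,16,c); (20,10,c); (20,16,c); (20,17,c); (21,15,c); (21,16,c); (21,17,c)
final:
nodes: 0:vx, 1:vx, 2:vx, 3:vx, 4:vx, 5:tri, 8:vx, 9:vx, 10:vx, 12:tri, 13:tri, 14:tri, 15:vx, 16:vx, 17:vx, 18:tri, 19:tri, 20:tri, 21:tri
edges: (5,1,c); (5,2,ck); (5,3,c); (5,4,c); (12,1,c); (12,8,c); (12,9,c); (13,2,c); (13,9,c); (13,10,c); (14,8,c); (14,9,c); (14,10,c); (18,0,c); (18,15,c); (18,17,c); (19,8,c); (19,15,c); (19,16,c); (20,10,c); (20,16,c); (20,17,c); (21,15,c); (21,16,c); (21,17,c)


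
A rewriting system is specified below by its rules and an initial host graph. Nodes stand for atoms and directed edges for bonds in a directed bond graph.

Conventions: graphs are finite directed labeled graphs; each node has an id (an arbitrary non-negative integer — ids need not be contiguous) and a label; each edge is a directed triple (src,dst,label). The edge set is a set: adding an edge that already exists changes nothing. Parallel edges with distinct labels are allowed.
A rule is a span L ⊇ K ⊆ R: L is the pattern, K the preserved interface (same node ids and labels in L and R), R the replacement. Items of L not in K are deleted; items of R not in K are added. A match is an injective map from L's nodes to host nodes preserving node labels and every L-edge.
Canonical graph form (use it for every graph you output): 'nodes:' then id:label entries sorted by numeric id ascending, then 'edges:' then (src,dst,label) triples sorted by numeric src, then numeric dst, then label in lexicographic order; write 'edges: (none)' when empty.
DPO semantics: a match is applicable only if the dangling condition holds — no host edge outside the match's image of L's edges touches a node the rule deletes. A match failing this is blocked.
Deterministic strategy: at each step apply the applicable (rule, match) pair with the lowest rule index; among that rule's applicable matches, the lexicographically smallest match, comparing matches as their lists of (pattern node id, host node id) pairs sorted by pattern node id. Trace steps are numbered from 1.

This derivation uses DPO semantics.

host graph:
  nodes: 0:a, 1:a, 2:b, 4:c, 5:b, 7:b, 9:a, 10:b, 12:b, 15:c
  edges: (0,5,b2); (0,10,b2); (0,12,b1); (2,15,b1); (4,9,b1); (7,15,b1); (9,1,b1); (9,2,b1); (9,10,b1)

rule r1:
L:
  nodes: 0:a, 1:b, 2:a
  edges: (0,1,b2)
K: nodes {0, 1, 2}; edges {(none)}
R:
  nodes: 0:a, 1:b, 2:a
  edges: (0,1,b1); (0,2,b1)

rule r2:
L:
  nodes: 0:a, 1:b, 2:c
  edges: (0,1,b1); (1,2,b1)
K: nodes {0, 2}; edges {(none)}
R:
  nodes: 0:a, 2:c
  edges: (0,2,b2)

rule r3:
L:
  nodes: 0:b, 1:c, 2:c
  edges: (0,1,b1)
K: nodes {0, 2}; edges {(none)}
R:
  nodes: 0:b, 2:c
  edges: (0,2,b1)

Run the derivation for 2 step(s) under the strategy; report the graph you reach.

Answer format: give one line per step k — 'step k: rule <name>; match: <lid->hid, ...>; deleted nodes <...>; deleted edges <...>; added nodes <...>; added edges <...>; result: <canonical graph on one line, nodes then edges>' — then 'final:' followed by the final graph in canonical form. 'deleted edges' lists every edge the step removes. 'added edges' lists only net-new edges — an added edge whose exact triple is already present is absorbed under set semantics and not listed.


step 1: rule r1; match: 0->0, 1->5, 2->1; deleted nodes (none); deleted edges (0,5,b2); added nodes (none); added edges (0,1,b1); (0,5,b1); result: nodes: 0:a, 1:a, 2:b, 4:c, 5:b, 7:b, 9:a, 10:b, 12:b, 15:c edges: (0,1,b1); (0,5,b1); (0,10,b2); (0,12,b1); (2,15,b1); (4,9,b1); (7,15,b1); (9,1,b1); (9,2,b1); (9,10,b1)
step 2: rule r1; match: 0->0, 1->10, 2->1; deleted nodes (none); deleted edges (0,10,b2); added nodes (none); added edges (0,10,b1); result: nodes: 0:a, 1:a, 2:b, 4:c, 5:b, 7:b, 9:a, 10:b, 12:b, 15:c edges: (0,1,b1); (0,5,b1); (0,10,b1); (0,12,b1); (2,15,b1); (4,9,b1); (7,15,b1); (9,1,b1); (9,2,b1); (9,10,b1)
final:
nodes: 0:a, 1:a, 2:b, 4:c, 5:b, 7:b, 9:a, 10:b, 12:b, 15:c
edges: (0,1,b1); (0,5,b1); (0,10,b1); (0,12,b1); (2,15,b1); (4,9,b1); (7,15,b1); (9,1,b1); (9,2,b1); (9,10,b1)


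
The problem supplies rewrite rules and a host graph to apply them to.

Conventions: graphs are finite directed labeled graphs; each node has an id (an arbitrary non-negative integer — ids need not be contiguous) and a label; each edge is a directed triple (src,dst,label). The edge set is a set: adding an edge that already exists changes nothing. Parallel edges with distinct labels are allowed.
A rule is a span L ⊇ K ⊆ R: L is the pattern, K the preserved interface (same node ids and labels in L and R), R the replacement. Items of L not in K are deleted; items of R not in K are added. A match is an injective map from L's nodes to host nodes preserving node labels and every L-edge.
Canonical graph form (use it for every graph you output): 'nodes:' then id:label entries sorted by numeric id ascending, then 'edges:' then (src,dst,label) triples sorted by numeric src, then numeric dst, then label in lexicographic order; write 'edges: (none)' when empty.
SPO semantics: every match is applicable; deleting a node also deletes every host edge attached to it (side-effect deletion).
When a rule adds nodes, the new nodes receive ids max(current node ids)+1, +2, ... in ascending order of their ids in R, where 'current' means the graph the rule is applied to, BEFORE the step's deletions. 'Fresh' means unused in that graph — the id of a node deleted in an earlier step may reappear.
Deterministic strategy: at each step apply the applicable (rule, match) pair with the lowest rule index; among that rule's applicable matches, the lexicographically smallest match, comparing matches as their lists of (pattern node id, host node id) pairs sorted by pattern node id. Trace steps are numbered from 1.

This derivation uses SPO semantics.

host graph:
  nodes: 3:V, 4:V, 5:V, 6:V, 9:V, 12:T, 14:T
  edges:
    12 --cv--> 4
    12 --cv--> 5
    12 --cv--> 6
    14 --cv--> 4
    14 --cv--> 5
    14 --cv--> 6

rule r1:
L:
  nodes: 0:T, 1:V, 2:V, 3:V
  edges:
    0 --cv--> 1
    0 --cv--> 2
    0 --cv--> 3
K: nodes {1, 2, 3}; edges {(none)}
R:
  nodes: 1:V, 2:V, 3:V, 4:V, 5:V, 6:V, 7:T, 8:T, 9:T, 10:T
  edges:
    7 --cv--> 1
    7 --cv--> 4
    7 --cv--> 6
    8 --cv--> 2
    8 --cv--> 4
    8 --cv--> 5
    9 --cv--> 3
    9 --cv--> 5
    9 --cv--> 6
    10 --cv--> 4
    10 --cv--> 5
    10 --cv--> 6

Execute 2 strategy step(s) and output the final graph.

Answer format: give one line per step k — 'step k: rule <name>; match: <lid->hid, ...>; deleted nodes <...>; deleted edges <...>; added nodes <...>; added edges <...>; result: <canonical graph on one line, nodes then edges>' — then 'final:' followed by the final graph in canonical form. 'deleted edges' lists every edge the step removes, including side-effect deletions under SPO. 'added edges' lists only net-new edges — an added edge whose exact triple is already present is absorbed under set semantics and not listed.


step 1: rule r1; match: 0->12, 1->4, 2->5, 3->6; deleted nodes 12; deleted edges (12,4,cv); (12,5,cv); (12,6,cv); added nodes 15, 16, 17, 18, 19, 20, 21; added edges (18,4,cv); (18,15,cv); (18,17,cv); (19,5,cv); (19,15,cv); (19,16,cv); (20,6,cv); (20,16,cv); (20,17,cv); (21,15,cv); (21,16,cv); (21,17,cv); result: nodes: 3:V, 4:V, 5:V, 6:V, 9:V, 14:T, 15:V, 16:V, 17:V, 18:T, 19:T, 20:T, 21:T edges: (14,4,cv); (14,5,cv); (14,6,cv); (18,4,cv); (18,15,cv); (18,17,cv); (19,5,cv); (19,15,cv); (19,16,cv); (20,6,cv); (20,16,cv); (20,17,cv); (21,15,cv); (21,16,cv); (21,17,cv)
step 2: rule r1; match: 0->14, 1->4, 2->5, 3->6; deleted nodes 14; deleted edges (14,4,cv); (14,5,cv); (14,6,cv); added nodes 22, 23, 24, 25, 26, 27, 28; added edges (25,4,cv); (25,22,cv); (25,24,cv); (26,5,cv); (26,22,cv); (26,23,cv); (27,6,cv); (27,23,cv); (27,24,cv); (28,22,cv); (28,23,cv); (28,24,cv); result: nodes: 3:V, 4:V, 5:V, 6:V, 9:V, 15:V, 16:V, 17:V, 18:T, 19:T, 20:T, 21:T, 22:V, 23:V, 24:V, 25:T, 26:T, 27:T, 28:T edges: (18,4,cv); (18,15,cv); (18,17,cv); (19,5,cv); (19,15,cv); (19,16,cv); (20,6,cv); (20,16,cv); (20,17,cv); (21,15,cv); (21,16,cv); (21,17,cv); (25,4,cv); (25,22,cv); (25,24,cv); (26,5,cv); (26,22,cv); (26,23,cv); (27,6,cv); (27,23,cv); (27,24,cv); (28,22,cv); (28,23,cv); (28,24,cv)
final:
nodes: 3:V, 4:V, 5:V, 6:V, 9:V, 15:V, 16:V, 17:V, 18:T, 19:T, 20:T, 21:T, 22:V, 23:V, 24:V, 25:T, 26:T, 27:T, 28:T
edges: (18,4,cv); (18,15,cv); (18,17,cv); (19,5,cv); (19,15,cv); (19,16,cv); (20,6,cv); (20,16,cv); (20,17,cv); (21,15,cv); (21,16,cv); (21,17,cv); (25,4,cv); (25,22,cv); (25,24,cv); (26,5,cv); (26,22,cv); (26,23,cv); (27,6,cv); (27,23,cv); (27,24,cv); (28,22,cv); (28,23,cv); (28,24,cv)


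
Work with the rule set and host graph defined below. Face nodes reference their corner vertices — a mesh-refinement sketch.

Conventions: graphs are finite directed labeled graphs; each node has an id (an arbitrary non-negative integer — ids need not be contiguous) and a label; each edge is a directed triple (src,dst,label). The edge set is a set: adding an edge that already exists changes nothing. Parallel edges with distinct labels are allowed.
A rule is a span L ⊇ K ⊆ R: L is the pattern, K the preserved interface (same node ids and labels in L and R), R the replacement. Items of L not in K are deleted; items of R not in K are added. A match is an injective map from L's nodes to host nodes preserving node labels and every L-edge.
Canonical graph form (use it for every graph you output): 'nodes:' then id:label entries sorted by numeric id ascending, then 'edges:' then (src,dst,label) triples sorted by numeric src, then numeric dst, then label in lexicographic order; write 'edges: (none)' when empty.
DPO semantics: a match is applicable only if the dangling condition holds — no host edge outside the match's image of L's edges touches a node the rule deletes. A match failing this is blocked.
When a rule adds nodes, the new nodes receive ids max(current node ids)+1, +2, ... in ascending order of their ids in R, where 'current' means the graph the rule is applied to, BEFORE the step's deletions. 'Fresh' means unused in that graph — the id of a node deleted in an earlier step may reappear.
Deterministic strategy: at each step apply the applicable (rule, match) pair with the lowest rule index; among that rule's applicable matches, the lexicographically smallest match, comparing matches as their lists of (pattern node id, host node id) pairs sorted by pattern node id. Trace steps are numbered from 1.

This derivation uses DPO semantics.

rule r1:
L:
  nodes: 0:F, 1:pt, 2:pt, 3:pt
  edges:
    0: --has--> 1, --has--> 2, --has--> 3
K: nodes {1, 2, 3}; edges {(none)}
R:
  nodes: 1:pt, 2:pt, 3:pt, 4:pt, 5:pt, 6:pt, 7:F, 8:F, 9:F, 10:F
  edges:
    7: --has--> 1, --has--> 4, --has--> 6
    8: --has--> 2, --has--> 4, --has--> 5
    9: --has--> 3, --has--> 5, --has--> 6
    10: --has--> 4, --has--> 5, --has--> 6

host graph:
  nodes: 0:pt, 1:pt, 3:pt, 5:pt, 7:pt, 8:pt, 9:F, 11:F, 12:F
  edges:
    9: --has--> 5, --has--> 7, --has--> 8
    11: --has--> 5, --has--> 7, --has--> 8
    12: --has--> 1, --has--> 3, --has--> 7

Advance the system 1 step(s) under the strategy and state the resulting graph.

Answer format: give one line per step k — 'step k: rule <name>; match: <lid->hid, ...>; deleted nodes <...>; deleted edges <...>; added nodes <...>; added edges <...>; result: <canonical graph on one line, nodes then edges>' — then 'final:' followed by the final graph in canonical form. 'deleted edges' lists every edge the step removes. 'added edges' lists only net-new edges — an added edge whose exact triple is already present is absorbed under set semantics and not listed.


step 1: rule r1; match: 0->9, 1->5, 2->7, 3->8; deleted nodes 9; deleted edges (9,5,has); (9,7,has); (9,8,has); added nodes 13, 14, 15, 16, 17, 18, 19; added edges (16,5,has); (16,13,has); (16,15,has); (17,7,has); (17,13,has); (17,14,has); (18,8,has); (18,14,has); (18,15,has); (19,13,has); (19,14,has); (19,15,has); result: nodes: 0:pt, 1:pt, 3:pt, 5:pt, 7:pt, 8:pt, 11:F, 12:F, 13:pt, 14:pt, 15:pt, 16:F, 17:F, 18:F, 19:F edges: (11,5,has); (11,7,has); (11,8,has); (12,1,has); (12,3,has); (12,7,has); (16,5,has); (16,13,has); (16,15,has); (17,7,has); (17,13,has); (17,14,has); (18,8,has); (18,14,has); (18,15,has); (19,13,has); (19,14,has); (19,15,has)
final:
nodes: 0:pt, 1:pt, 3:pt, 5:pt, 7:pt, 8:pt, 11:F, 12:F, 13:pt, 14:pt, 15:pt, 16:F, 17:F, 18:F, 19:F
edges: (11,5,has); (11,7,has); (11,8,has); (12,1,has); (12,3,has); (12,7,has); (16,5,has); (16,13,has); (16,15,has); (17,7,has); (17,13,has); (17,14,has); (18,8,has); (18,14,has); (18,15,has); (19,13,has); (19,14,has); (19,15,has)


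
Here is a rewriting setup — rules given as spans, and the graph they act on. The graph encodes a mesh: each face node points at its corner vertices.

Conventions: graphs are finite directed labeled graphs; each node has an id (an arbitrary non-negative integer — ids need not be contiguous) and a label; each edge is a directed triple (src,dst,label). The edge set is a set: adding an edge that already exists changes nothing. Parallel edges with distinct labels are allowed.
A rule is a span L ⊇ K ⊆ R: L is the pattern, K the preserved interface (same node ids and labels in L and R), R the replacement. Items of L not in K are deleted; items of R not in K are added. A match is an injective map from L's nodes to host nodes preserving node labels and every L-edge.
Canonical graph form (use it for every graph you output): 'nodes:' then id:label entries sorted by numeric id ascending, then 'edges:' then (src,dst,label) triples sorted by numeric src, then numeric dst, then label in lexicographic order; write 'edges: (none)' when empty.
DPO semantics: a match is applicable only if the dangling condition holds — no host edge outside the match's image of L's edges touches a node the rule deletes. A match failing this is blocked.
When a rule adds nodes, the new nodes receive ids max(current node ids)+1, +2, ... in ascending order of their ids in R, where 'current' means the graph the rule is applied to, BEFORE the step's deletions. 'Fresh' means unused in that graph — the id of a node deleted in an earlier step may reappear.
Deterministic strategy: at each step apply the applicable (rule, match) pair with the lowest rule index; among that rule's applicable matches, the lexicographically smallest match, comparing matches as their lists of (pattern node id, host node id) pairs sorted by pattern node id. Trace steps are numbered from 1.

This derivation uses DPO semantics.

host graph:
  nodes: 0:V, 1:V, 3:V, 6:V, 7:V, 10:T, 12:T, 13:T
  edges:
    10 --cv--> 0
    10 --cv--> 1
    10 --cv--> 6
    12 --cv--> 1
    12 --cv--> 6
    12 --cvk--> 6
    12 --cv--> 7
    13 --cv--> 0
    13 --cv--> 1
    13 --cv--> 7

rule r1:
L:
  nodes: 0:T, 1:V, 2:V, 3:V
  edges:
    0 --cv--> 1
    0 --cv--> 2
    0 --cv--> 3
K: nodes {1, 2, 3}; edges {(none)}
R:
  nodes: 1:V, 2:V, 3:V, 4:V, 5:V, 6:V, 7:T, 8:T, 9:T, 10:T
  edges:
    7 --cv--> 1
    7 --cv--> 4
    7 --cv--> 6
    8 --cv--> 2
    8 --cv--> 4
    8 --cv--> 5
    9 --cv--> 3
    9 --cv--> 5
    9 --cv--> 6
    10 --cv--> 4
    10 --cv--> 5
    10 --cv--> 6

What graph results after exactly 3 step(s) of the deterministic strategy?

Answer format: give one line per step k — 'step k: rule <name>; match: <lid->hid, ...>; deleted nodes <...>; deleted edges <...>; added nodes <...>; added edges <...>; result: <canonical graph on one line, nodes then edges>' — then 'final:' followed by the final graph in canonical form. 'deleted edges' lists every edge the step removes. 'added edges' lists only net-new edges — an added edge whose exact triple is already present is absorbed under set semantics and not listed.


step 1: rule r1; match: 0->10, 1->0, 2->1, 3->6; deleted nodes 10; deleted edges (10,0,cv); (10,1,cv); (10,6,cv); added nodes 14, 15, 16, 17, 18, 19, 20; added edges (17,0,cv); (17,14,cv); (17,16,cv); (18,1,cv); (18,14,cv); (18,15,cv); (19,6,cv); (19,15,cv); (19,16,cv); (20,14,cv); (20,15,cv); (20,16,cv); result: nodes: 0:V, 1:V, 3:V, 6:V, 7:V, 12:T, 13:T, 14:V, 15:V, 16:V, 17:T, 18:T, 19:T, 20:T edges: (12,1,cv); (12,6,cv); (12,6,cvk); (12,7,cv); (13,0,cv); (13,1,cv); (13,7,cv); (17,0,cv); (17,14,cv); (17,16,cv); (18,1,cv); (18,14,cv); (18,15,cv); (19,6,cv); (19,15,cv); (19,16,cv); (20,14,cv); (20,15,cv); (20,16,cv)
step 2: rule r1; match: 0->13, 1->0, 2->1, 3->7; deleted nodes 13; deleted edges (13,0,cv); (13,1,cv); (13,7,cv); added nodes 21, 22, 23, 24, 25, 26, 27; added edges (24,0,cv); (24,21,cv); (24,23,cv); (25,1,cv); (25,21,cv); (25,22,cv); (26,7,cv); (26,22,cv); (26,23,cv); (27,21,cv); (27,22,cv); (27,23,cv); result: nodes: 0:V, 1:V, 3:V, 6:V, 7:V, 12:T, 14:V, 15:V, 16:V, 17:T, 18:T, 19:T, 20:T, 21:V, 22:V, 23:V, 24:T, 25:T, 26:T, 27:T edges: (12,1,cv); (12,6,cv); (12,6,cvk); (12,7,cv); (17,0,cv); (17,14,cv); (17,16,cv); (18,1,cv); (18,14,cv); (18,15,cv); (19,6,cv); (19,15,cv); (19,16,cv); (20,14,cv); (20,15,cv); (20,16,cv); (24,0,cv); (24,21,cv); (24,23,cv); (25,1,cv); (25,21,cv); (25,22,cv); (26,7,cv); (26,22,cv); (26,23,cv); (27,21,cv); (27,22,cv); (27,23,cv)
step 3: rule r1; match: 0->17, 1->0, 2->14, 3->16; deleted nodes 17; deleted edges (17,0,cv); (17,14,cv); (17,16,cv); added nodes 28, 29, 30, 31, 32, 33, 34; added edges (31,0,cv); (31,28,cv); (31,30,cv); (32,14,cv); (32,28,cv); (32,29,cv); (33,16,cv); (33,29,cv); (33,30,cv); (34,28,cv); (34,29,cv); (34,30,cv); result: nodes: 0:V, 1:V, 3:V, 6:V, 7:V, 12:T, 14:V, 15:V, 16:V, 18:T, 19:T, 20:T, 21:V, 22:V, 23:V, 24:T, 25:T, 26:T, 27:T, 28:V, 29:V, 30:V, 31:T, 32:T, 33:T, 34:T edges: (12,1,cv); (12,6,cv); (12,6,cvk); (12,7,cv); (18,1,cv); (18,14,cv); (18,15,cv); (19,6,cv); (19,15,cv); (19,16,cv); (20,14,cv); (20,15,cv); (20,16,cv); (24,0,cv); (24,21,cv); (24,23,cv); (25,1,cv); (25,21,cv); (25,22,cv); (26,7,cv); (26,22,cv); (26,23,cv); (27,21,cv); (27,22,cv); (27,23,cv); (31,0,cv); (31,28,cv); (31,30,cv); (32,14,cv); (32,28,cv); (32,29,cv); (33,16,cv); (33,29,cv); (33,30,cv); (34,28,cv); (34,29,cv); (34,30,cv)
final:
nodes: 0:V, 1:V, 3:V, 6:V, 7:V, 12:T, 14:V, 15:V, 16:V, 18:T, 19:T, 20:T, 21:V, 22:V, 23:V, 24:T, 25:T, 26:T, 27:T, 28:V, 29:V, 30:V, 31:T, 32:T, 33:T, 34:T
edges: (12,1,cv); (12,6,cv); (12,6,cvk); (12,7,cv); (18,1,cv); (18,14,cv); (18,15,cv); (19,6,cv); (19,15,cv); (19,16,cv); (20,14,cv); (20,15,cv); (20,16,cv); (24,0,cv); (24,21,cv); (24,23,cv); (25,1,cv); (25,21,cv); (25,22,cv); (26,7,cv); (26,22,cv); (26,23,cv); (27,21,cv); (27,22,cv); (27,23,cv); (31,0,cv); (31,28,cv); (31,30,cv); (32,14,cv); (32,28,cv); (32,29,cv); (33,16,cv); (33,29,cv); (33,30,cv); (34,28,cv); (34,29,cv); (34,30,cv)


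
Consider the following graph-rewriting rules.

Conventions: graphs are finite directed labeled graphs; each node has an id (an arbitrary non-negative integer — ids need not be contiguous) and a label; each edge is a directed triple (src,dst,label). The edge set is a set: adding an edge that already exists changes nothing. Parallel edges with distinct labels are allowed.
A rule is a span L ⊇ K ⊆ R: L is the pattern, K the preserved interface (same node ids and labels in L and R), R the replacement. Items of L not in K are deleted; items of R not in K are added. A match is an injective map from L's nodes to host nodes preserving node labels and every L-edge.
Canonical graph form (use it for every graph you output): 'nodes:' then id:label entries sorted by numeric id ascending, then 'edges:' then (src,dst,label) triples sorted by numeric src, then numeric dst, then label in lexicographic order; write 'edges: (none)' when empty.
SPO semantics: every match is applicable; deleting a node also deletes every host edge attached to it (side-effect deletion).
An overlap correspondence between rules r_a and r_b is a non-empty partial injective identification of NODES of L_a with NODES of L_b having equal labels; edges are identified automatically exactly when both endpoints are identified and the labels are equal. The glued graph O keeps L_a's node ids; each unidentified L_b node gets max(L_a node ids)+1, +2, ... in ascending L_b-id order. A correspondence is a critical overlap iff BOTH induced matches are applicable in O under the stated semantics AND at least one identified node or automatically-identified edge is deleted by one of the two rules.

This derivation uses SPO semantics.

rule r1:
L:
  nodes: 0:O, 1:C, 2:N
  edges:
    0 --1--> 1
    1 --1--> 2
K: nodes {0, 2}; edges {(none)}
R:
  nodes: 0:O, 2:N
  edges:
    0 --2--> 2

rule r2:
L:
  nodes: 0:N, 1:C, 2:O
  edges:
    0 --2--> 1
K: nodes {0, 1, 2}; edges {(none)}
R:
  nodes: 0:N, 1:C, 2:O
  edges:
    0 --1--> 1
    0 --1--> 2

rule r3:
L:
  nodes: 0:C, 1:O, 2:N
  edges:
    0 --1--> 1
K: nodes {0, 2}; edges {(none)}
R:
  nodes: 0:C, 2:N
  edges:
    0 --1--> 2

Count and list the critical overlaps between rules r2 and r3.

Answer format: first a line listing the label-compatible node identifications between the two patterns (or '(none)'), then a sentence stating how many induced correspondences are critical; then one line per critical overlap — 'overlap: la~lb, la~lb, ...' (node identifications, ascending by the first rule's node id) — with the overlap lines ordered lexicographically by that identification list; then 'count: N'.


label-compatible node identifications between L(r2) and L(r3): 0~2, 1~0, 2~1
4 of the induced correspondences are critical overlaps of r2 and r3.
overlap: 0~2, 1~0, 2~1
overlap: 0~2, 2~1
overlap: 1~0, 2~1
overlap: 2~1
count: 4


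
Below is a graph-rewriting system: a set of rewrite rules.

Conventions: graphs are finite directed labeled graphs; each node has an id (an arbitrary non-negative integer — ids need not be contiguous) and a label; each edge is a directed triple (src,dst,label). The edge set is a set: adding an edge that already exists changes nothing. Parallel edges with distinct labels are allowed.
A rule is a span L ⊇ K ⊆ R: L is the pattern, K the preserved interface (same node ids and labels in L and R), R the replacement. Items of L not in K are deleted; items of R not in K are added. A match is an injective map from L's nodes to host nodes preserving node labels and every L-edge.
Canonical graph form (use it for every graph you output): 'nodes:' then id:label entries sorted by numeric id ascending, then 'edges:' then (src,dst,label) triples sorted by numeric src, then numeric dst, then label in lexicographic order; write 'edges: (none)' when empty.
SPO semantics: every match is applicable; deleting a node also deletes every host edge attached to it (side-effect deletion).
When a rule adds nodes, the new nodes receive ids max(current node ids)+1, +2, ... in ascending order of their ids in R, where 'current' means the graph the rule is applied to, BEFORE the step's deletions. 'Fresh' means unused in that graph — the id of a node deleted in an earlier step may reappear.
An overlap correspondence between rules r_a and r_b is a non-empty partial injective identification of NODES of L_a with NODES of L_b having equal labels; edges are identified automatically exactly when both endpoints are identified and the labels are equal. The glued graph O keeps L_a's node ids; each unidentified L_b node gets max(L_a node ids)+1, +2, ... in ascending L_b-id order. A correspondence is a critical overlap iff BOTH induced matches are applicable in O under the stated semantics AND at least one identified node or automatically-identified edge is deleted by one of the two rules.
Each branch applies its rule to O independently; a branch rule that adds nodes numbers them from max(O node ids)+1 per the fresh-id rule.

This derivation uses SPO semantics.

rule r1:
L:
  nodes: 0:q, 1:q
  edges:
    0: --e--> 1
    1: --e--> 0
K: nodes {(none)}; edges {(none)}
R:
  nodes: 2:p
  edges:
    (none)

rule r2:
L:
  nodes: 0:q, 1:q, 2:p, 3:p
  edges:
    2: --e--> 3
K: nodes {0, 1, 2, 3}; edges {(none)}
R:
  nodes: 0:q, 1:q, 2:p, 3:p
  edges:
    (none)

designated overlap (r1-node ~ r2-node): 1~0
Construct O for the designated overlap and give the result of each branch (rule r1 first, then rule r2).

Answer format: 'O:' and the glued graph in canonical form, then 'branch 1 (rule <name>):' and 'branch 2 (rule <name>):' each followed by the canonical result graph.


O:
nodes: 0:q, 1:q, 2:q, 3:p, 4:p
edges: (0,1,e); (1,0,e); (3,4,e)
branch 1 (rule r1):
nodes: 2:q, 3:p, 4:p, 5:p
edges: (3,4,e)
branch 2 (rule r2):
nodes: 0:q, 1:q, 2:q, 3:p, 4:p
edges: (0,1,e); (1,0,e)


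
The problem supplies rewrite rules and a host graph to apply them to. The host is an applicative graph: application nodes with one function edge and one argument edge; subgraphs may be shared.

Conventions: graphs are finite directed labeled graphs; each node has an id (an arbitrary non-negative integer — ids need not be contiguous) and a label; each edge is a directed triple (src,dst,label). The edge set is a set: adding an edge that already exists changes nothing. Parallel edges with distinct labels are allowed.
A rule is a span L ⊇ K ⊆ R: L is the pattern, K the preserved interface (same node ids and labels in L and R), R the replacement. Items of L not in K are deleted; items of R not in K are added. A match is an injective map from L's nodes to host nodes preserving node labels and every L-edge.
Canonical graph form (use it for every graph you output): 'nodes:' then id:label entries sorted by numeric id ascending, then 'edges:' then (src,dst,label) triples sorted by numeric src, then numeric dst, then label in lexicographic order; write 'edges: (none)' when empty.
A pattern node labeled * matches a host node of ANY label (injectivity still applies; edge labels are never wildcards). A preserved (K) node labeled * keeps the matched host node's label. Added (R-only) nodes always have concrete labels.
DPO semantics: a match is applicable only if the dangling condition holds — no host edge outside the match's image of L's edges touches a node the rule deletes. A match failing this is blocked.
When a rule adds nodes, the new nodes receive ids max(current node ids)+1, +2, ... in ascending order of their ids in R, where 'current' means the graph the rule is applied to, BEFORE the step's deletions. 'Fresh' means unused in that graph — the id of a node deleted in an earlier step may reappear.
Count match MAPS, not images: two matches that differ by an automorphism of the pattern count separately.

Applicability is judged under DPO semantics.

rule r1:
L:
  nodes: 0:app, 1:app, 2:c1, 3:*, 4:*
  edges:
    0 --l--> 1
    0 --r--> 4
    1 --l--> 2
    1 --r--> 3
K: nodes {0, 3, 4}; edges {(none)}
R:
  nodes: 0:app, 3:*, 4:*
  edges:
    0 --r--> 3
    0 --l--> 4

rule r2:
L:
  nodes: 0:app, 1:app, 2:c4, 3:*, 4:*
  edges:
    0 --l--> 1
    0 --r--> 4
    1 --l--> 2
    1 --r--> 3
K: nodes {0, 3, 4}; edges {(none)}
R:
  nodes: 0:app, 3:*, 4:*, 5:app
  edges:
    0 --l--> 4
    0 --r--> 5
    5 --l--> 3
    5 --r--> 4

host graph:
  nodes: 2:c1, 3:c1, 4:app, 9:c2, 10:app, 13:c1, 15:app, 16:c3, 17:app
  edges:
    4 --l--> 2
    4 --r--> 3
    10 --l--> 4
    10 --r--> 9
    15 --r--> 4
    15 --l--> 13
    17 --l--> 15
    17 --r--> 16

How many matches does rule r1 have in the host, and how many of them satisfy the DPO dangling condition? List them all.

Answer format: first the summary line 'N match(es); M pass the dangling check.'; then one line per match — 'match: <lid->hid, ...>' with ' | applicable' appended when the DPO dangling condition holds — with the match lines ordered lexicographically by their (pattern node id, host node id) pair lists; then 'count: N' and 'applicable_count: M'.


2 match(es); 1 pass the dangling check.
match: 0->10, 1->4, 2->2, 3->3, 4->9
match: 0->17, 1->15, 2->13, 3->4, 4->16 | applicable
count: 2
applicable_count: 1


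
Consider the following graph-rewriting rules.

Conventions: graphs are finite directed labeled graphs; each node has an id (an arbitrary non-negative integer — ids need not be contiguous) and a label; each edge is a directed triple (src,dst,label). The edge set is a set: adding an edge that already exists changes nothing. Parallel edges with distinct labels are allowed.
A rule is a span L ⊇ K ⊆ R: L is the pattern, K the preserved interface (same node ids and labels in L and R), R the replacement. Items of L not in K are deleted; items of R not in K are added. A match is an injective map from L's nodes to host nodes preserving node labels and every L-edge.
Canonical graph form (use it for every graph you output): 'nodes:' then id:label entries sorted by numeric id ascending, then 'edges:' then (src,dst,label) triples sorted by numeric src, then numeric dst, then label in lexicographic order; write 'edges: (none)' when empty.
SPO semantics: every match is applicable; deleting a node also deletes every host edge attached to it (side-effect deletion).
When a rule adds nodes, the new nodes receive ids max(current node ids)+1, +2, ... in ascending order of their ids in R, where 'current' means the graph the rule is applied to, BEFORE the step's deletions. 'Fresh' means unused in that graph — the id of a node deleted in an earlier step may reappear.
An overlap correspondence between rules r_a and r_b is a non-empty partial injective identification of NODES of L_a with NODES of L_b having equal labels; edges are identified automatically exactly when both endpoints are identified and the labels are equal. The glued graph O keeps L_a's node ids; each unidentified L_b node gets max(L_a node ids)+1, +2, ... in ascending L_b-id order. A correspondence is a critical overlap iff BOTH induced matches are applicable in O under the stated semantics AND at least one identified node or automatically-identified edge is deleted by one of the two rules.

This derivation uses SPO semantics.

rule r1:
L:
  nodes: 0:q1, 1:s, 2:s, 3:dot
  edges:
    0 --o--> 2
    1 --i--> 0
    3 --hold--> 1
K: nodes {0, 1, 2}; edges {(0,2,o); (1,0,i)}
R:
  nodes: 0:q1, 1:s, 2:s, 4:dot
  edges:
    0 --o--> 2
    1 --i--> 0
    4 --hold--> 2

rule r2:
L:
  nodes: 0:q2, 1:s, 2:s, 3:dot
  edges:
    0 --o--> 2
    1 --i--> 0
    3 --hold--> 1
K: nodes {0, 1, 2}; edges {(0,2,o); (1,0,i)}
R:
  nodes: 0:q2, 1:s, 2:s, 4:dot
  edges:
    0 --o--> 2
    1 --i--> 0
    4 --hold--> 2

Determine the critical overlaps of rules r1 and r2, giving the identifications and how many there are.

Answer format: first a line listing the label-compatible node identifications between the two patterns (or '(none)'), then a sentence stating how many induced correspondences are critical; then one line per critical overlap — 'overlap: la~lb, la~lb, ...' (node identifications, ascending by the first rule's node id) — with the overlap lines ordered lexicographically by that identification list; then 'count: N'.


label-compatible node identifications between L(r1) and L(r2): 1~1, 1~2, 2~1, 2~2, 3~3
7 of the induced correspondences are critical overlaps of r1 and r2.
overlap: 1~1, 2~2, 3~3
overlap: 1~1, 3~3
overlap: 1~2, 2~1, 3~3
overlap: 1~2, 3~3
overlap: 2~1, 3~3
overlap: 2~2, 3~3
overlap: 3~3
count: 7


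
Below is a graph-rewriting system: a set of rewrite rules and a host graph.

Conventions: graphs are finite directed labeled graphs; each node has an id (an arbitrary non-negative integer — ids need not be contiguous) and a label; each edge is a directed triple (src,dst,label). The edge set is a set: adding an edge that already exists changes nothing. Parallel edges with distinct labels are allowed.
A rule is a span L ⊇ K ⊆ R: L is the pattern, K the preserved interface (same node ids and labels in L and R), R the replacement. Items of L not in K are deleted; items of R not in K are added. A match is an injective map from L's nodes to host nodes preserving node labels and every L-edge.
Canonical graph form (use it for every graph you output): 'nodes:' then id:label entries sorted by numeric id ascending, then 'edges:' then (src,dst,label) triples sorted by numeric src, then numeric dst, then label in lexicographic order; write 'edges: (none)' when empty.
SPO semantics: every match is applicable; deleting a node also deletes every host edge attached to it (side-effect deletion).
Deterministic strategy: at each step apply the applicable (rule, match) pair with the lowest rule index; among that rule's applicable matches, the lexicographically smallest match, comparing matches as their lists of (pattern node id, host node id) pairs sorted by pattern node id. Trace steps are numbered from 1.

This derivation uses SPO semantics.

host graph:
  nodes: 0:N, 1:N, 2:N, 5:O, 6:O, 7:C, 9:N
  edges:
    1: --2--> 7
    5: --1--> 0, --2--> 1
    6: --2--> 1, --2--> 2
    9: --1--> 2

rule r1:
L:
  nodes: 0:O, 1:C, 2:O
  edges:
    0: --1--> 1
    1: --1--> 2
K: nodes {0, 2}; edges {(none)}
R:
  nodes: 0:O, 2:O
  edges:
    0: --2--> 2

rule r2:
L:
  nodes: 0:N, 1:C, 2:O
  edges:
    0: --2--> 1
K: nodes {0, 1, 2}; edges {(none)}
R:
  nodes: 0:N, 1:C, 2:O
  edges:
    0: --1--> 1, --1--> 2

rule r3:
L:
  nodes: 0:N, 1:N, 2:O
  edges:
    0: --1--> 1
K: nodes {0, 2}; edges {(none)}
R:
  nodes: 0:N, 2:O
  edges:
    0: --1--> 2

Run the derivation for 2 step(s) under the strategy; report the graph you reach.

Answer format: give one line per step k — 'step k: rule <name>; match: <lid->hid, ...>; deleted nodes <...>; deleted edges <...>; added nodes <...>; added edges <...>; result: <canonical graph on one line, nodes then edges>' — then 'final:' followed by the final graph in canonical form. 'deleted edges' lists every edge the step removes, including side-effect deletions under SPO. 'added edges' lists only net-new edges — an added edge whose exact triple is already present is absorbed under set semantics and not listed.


step 1: rule r2; match: 0->1, 1->7, 2->5; deleted nodes (none); deleted edges (1,7,2); added nodes (none); added edges (1,5,1); (1,7,1); result: nodes: 0:N, 1:N, 2:N, 5:O, 6:O, 7:C, 9:N edges: (1,5,1); (1,7,1); (5,0,1); (5,1,2); (6,1,2); (6,2,2); (9,2,1)
step 2: rule r3; match: 0->9, 1->2, 2->5; deleted nodes 2; deleted edges (6,2,2); (9,2,1); added nodes (none); added edges (9,5,1); result: nodes: 0:N, 1:N, 5:O, 6:O, 7:C, 9:N edges: (1,5,1); (1,7,1); (5,0,1); (5,1,2); (6,1,2); (9,5,1)
final:
nodes: 0:N, 1:N, 5:O, 6:O, 7:C, 9:N
edges: (1,5,1); (1,7,1); (5,0,1); (5,1,2); (6,1,2); (9,5,1)


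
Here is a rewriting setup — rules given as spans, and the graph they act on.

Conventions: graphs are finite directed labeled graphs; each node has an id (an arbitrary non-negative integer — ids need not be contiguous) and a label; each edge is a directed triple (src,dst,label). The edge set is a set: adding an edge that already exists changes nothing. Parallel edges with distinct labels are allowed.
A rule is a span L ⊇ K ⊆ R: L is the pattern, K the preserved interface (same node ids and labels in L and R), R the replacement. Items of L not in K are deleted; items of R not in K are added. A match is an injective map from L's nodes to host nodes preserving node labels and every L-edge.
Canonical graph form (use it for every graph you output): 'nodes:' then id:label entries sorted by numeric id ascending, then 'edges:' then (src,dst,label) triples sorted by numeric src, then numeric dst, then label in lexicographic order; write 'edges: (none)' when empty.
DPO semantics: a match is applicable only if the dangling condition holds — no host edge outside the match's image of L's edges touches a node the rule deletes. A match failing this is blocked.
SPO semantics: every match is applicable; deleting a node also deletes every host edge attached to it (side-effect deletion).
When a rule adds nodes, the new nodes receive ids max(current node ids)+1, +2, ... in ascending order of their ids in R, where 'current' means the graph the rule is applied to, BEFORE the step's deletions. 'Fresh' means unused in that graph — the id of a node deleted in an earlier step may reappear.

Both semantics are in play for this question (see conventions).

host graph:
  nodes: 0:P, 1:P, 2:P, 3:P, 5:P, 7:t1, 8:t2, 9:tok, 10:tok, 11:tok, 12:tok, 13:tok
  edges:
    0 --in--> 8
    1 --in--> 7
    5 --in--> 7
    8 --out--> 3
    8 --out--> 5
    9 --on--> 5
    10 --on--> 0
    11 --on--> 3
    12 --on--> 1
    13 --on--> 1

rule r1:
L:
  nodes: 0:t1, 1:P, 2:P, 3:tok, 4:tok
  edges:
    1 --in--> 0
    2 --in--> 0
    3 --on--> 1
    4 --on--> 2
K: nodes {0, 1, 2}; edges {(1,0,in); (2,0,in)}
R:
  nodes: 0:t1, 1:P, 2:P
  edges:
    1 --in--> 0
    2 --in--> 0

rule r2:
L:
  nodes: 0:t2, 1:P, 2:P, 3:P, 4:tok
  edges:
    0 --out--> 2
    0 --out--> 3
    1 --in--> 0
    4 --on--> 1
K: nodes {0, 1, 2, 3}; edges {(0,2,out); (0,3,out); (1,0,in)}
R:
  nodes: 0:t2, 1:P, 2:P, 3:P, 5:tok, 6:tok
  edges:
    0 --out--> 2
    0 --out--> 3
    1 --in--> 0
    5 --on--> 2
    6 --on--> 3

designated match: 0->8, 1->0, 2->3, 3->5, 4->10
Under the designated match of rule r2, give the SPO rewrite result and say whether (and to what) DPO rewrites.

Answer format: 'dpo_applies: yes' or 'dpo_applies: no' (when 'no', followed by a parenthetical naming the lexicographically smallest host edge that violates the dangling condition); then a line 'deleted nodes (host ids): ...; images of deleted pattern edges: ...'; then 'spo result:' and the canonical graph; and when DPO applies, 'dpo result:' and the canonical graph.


dpo_applies: yes
deleted nodes (host ids): 10; images of deleted pattern edges: (10,0,on)
spo result:
nodes: 0:P, 1:P, 2:P, 3:P, 5:P, 7:t1, 8:t2, 9:tok, 11:tok, 12:tok, 13:tok, 14:tok, 15:tok
edges: (0,8,in); (1,7,in); (5,7,in); (8,3,out); (8,5,out); (9,5,on); (11,3,on); (12,1,on); (13,1,on); (14,3,on); (15,5,on)
dpo result:
nodes: 0:P, 1:P, 2:P, 3:P, 5:P, 7:t1, 8:t2, 9:tok, 11:tok, 12:tok, 13:tok, 14:tok, 15:tok
edges: (0,8,in); (1,7,in); (5,7,in); (8,3,out); (8,5,out); (9,5,on); (11,3,on); (12,1,on); (13,1,on); (14,3,on); (15,5,on)
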